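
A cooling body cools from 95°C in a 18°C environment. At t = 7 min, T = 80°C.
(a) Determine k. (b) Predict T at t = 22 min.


Newton's law: T(t) = T_a + (T₀ - T_a)e^(-kt).
(a) Use T(7) = 80: (80 - 18)/(95 - 18) = e^(-k·7), so k = -ln(0.805)/7 ≈ 0.0310.
(b) Apply k to t = 22: T(22) = 18 + (77)e^(-0.681) ≈ 57.0°C.


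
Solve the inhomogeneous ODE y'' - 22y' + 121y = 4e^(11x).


Characteristic polynomial (r - 11)² = 0; repeated root r = 11.
y_h = (C₁ + C₂x)e^(11x). Forcing matches the repeated root (resonance), so try y_p = Ax² e^(11x).
Substitute and solve for A: 2A = 4, so A = 2.
General solution: y = (C₁ + C₂x + 2x²)e^(11x).


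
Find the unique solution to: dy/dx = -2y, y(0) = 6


General solution of y' = -2y is y = Ce^(-2x).
Apply y(0) = 6: C = 6.
Particular solution: y = 6e^(-2x).


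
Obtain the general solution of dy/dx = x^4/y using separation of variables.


Separate variables: y dy = x^4 dx.
Integrate both sides: y²/2 = (1/5)x^5 + C₀.
Multiply by 2: y² = (2/5)x^5 + C.


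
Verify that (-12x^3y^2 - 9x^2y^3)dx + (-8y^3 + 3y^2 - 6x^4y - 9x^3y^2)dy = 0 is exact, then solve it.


Check exactness: ∂M/∂y = -24x^3y - 27x^2y^2 and ∂N/∂x = -24x^3y - 27x^2y^2; equal, so the equation is exact.
Integrate M with respect to x (treating y as constant): ∫M dx = -3x^4y^2 - 3x^3y^3 + h(y).
Differentiate w.r.t. y and set equal to N: the x-dependent terms already match, leaving h'(y) = -8y^3 + 3y^2. Integrate: h(y) = -2y^4 + y^3.
So F(x,y) = -2y^4 + y^3 - 3x^4y^2 - 3x^3y^3.
General solution: -2y^4 + y^3 - 3x^4y^2 - 3x^3y^3 = C.


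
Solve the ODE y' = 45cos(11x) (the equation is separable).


g(y) = 1, so integrate directly: y = ∫ 45cos(11x) dx = (45/11)sin(11x) + C.


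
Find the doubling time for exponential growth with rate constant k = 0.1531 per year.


Exponential growth: P(t) = P₀ e^(0.1531t). Set P(t)/P₀ = 2: e^(0.1531t) = 2.
Solve: t = ln(2)/0.1531 ≈ 4.53 years.


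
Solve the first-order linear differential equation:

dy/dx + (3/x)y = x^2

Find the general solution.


P(x) = 3/x ⇒ μ = x^3.
(x^3 y)' = x^3·x^2 = x^5.
Integrate: x^3 y = x^6/(6) + C.
Solve for y: y = (1/6)x^3 + C/x^3.


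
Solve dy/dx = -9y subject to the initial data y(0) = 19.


General solution of y' = -9y is y = Ce^(-9x).
Apply y(0) = 19: C = 19.
Particular solution: y = 19e^(-9x).


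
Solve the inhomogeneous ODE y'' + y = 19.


Homogeneous part: r² + 1 = 0 ⇒ r = ±1i, so y_h = C₁cos(x) + C₂sin(x).
Try constant y_p = A; plug in: 1A = 19 ⇒ A = 19.
General solution: y = C₁cos(x) + C₂sin(x) + 19.


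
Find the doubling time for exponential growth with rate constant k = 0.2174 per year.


Exponential growth: P(t) = P₀ e^(0.2174t). Set P(t)/P₀ = 2: e^(0.2174t) = 2.
Solve: t = ln(2)/0.2174 ≈ 3.19 years.


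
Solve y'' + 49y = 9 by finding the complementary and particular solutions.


Homogeneous part: r² + 49 = 0 ⇒ r = ±7i, so y_h = C₁cos(7x) + C₂sin(7x).
Try constant y_p = A; plug in: 49A = 9 ⇒ A = 9/49.
General solution: y = C₁cos(7x) + C₂sin(7x) + 9/49.


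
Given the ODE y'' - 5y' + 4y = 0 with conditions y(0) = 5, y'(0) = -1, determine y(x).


Characteristic roots of r² - 5r + 4 = 0 are 1, 4.
General solution y = c₁ e^(x) + c₂ e^(4x).
Apply y(0) = 5: c₁ + c₂ = 5. Apply y'(0) = -1: 1 c₁ + 4 c₂ = -1.
Solve: c₁ = 7, c₂ = -2.
Particular solution: y = 7e^(x) - 2e^(4x).


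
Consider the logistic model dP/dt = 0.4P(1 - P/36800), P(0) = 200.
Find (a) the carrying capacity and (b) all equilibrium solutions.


Logistic ODE dP/dt = 0.4P(1 - P/36800) has equilibria where dP/dt = 0, i.e. P = 0 or P = 36800.
The coefficient (1 - P/K) = 0 when P = K, identifying K = 36800 as the carrying capacity.
(a) K = 36800; (b) equilibria P = 0 and P = 36800.


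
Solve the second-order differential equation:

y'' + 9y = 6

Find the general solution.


Homogeneous part: r² + 9 = 0 ⇒ r = ±3i, so y_h = C₁cos(3x) + C₂sin(3x).
Try constant y_p = A; plug in: 9A = 6 ⇒ A = 2/3.
General solution: y = C₁cos(3x) + C₂sin(3x) + 2/3.


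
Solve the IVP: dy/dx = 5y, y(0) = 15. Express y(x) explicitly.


General solution of y' = 5y is y = Ce^(5x).
Apply y(0) = 15: C = 15.
Particular solution: y = 15e^(5x).


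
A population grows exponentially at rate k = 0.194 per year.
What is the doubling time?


Exponential growth: P(t) = P₀ e^(0.194t). Set P(t)/P₀ = 2: e^(0.194t) = 2.
Solve: t = ln(2)/0.194 ≈ 3.57 years.


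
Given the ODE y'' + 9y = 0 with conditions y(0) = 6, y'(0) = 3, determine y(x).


Characteristic roots of r² + 9 = 0 are ±3i, so y = C₁cos(3x) + C₂sin(3x).
Apply y(0) = 6: C₁ = 6. Differentiate and apply y'(0) = 3: 3·C₂ = 3, so C₂ = 1.
Particular solution: y = 6cos(3x) + sin(3x).


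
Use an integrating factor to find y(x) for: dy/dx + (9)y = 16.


P(x) = 9, Q(x) = 16; integrating factor μ = e^(9x).
(μ y)' = 16e^(9x) ⇒ μ y = (16/9)e^(9x) + C.
Divide by μ: y = 16/9 + Ce^(-9x).


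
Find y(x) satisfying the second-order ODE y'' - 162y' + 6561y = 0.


Characteristic equation: r² - 162r + 6561 = 0, i.e. (r - 81)² = 0.
Repeated root r = 81; include an x factor for the second linearly independent solution.
General solution: y = (C₁ + C₂x)e^(81x).


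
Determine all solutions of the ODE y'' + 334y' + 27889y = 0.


Characteristic equation: r² + 334r + 27889 = 0, i.e. (r + 167)² = 0.
Repeated root r = -167; include an x factor for the second linearly independent solution.
General solution: y = (C₁ + C₂x)e^(-167x).


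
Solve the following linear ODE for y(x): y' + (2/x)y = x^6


P(x) = 2/x ⇒ μ = x^2.
(x^2 y)' = x^8 ⇒ x^2 y = x^9/(9) + C.
Solve for y: y = (1/9)x^7 + C/x^2.


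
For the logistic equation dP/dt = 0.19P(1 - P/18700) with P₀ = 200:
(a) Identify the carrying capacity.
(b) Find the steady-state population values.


Logistic ODE dP/dt = 0.19P(1 - P/18700) has equilibria where dP/dt = 0, i.e. P = 0 or P = 18700.
The coefficient (1 - P/K) = 0 when P = K, identifying K = 18700 as the carrying capacity.
(a) K = 18700; (b) equilibria P = 0 and P = 18700.


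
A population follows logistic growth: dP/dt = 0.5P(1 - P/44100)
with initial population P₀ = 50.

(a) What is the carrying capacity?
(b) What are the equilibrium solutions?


Logistic ODE dP/dt = 0.5P(1 - P/44100) has equilibria where dP/dt = 0, i.e. P = 0 or P = 44100.
The coefficient (1 - P/K) = 0 when P = K, identifying K = 44100 as the carrying capacity.
(a) K = 44100; (b) equilibria P = 0 and P = 44100.


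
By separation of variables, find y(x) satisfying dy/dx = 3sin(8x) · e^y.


Separate: e^(-y) dy = 3sin(8x) dx.
Integrate: -e^(-y) = -(3/8)cos(8x) + C₀.
Rearrange: e^(-y) = (3/8)cos(8x) + C.


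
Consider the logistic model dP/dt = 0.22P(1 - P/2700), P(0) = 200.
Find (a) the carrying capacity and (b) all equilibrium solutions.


Logistic ODE dP/dt = 0.22P(1 - P/2700) has equilibria where dP/dt = 0, i.e. P = 0 or P = 2700.
The coefficient (1 - P/K) = 0 when P = K, identifying K = 2700 as the carrying capacity.
(a) K = 2700; (b) equilibria P = 0 and P = 2700.


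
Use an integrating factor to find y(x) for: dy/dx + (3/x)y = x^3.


P(x) = 3/x ⇒ μ = x^3.
(x^3 y)' = x^6 ⇒ x^3 y = x^7/(7) + C.
Solve for y: y = (1/7)x^4 + C/x^3.


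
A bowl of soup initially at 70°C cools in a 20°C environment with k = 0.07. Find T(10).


Newton's law: dT/dt = -k(T - T_a) has solution T(t) = T_a + (T₀ - T_a)e^(-kt).
Plug in T_a = 20, T₀ = 70, k = 0.07, t = 10: T(10) = 20 + (50)e^(-0.70) ≈ 44.8°C.


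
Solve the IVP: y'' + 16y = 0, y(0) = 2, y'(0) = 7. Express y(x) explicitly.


Characteristic roots of r² + 16 = 0 are ±4i, so y = C₁cos(4x) + C₂sin(4x).
Apply y(0) = 2: C₁ = 2. Differentiate and apply y'(0) = 7: 4·C₂ = 7, so C₂ = 7/4.
Particular solution: y = 2cos(4x) + (7/4)sin(4x).


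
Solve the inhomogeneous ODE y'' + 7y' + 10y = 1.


Characteristic roots of r² + 7r + 10 = 0 are -5, -2.
y_h = C₁e^(-5x) + C₂e^(-2x).
Constant forcing; try y_p = A. Then 10A = 1 ⇒ A = 1/10.
General solution: y = C₁e^(-5x) + C₂e^(-2x) + 1/10.


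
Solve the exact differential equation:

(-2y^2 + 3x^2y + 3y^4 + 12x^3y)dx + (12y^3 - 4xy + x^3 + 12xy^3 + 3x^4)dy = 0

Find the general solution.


Check exactness: ∂M/∂y = -4y + 3x^2 + 12y^3 + 12x^3 and ∂N/∂x = -4y + 3x^2 + 12y^3 + 12x^3; equal, so the equation is exact.
Integrate M with respect to x (treating y as constant): ∫M dx = -2xy^2 + x^3y + 3xy^4 + 3x^4y + h(y).
Differentiate w.r.t. y and set equal to N: the x-dependent terms already match, leaving h'(y) = 12y^3. Integrate: h(y) = 3y^4.
So F(x,y) = 3y^4 - 2xy^2 + x^3y + 3xy^4 + 3x^4y.
General solution: 3y^4 - 2xy^2 + x^3y + 3xy^4 + 3x^4y = C.


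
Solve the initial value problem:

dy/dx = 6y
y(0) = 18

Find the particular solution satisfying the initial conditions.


General solution of y' = 6y is y = Ce^(6x).
Apply y(0) = 18: C = 18.
Particular solution: y = 18e^(6x).


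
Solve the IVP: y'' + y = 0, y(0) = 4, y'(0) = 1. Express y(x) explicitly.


Characteristic roots of r² + 1 = 0 are ±1i, so y = C₁cos(x) + C₂sin(x).
Apply y(0) = 4: C₁ = 4. Differentiate and apply y'(0) = 1: 1·C₂ = 1, so C₂ = 1.
Particular solution: y = 4cos(x) + sin(x).


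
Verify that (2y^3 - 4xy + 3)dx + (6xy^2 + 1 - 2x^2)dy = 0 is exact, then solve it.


Check exactness: ∂M/∂y = 6y^2 - 4x and ∂N/∂x = 6y^2 - 4x; equal, so the equation is exact.
Integrate M with respect to x (treating y as constant): ∫M dx = 2xy^3 - 2x^2y + 3x + h(y).
Differentiate w.r.t. y and set equal to N: the x-dependent terms already match, leaving h'(y) = 1. Integrate: h(y) = y.
So F(x,y) = 2xy^3 + y - 2x^2y + 3x.
General solution: 2xy^3 + y - 2x^2y + 3x = C.


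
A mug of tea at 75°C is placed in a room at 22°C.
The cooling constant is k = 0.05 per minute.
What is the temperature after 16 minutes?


Newton's law: dT/dt = -k(T - T_a) has solution T(t) = T_a + (T₀ - T_a)e^(-kt).
Plug in T_a = 22, T₀ = 75, k = 0.05, t = 16: T(16) = 22 + (53)e^(-0.80) ≈ 45.8°C.


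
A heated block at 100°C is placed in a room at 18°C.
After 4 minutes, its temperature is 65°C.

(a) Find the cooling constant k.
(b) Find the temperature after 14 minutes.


Newton's law: T(t) = T_a + (T₀ - T_a)e^(-kt).
(a) Use T(4) = 65: (65 - 18)/(100 - 18) = e^(-k·4), so k = -ln(0.573)/4 ≈ 0.1391.
(b) Apply k to t = 14: T(14) = 18 + (82)e^(-1.948) ≈ 29.7°C.


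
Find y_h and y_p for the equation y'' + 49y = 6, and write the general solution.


Homogeneous part: r² + 49 = 0 ⇒ r = ±7i, so y_h = C₁cos(7x) + C₂sin(7x).
Try constant y_p = A; plug in: 49A = 6 ⇒ A = 6/49.
General solution: y = C₁cos(7x) + C₂sin(7x) + 6/49.


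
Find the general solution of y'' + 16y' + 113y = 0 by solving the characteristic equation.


Characteristic equation: r² + 16r + 113 = 0.
Discriminant is negative; roots r = -8 ± 7i (complex conjugate pair).
General solution uses e^(α x)(C₁ cos(β x) + C₂ sin(β x)): y = e^(-8x)(C₁cos(7x) + C₂sin(7x)).


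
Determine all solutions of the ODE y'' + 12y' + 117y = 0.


Characteristic equation: r² + 12r + 117 = 0.
Discriminant is negative; roots r = -6 ± 9i (complex conjugate pair).
General solution uses e^(α x)(C₁ cos(β x) + C₂ sin(β x)): y = e^(-6x)(C₁cos(9x) + C₂sin(9x)).


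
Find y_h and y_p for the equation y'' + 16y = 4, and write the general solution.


Homogeneous part: r² + 16 = 0 ⇒ r = ±4i, so y_h = C₁cos(4x) + C₂sin(4x).
Try constant y_p = A; plug in: 16A = 4 ⇒ A = 1/4.
General solution: y = C₁cos(4x) + C₂sin(4x) + 1/4.


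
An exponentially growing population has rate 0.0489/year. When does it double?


Exponential growth: P(t) = P₀ e^(0.0489t). Set P(t)/P₀ = 2: e^(0.0489t) = 2.
Solve: t = ln(2)/0.0489 ≈ 14.17 years.


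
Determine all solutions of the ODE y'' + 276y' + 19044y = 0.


Characteristic equation: r² + 276r + 19044 = 0, i.e. (r + 138)² = 0.
Repeated root r = -138; include an x factor for the second linearly independent solution.
General solution: y = (C₁ + C₂x)e^(-138x).


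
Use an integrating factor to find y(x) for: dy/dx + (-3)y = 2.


P(x) = -3 ⇒ μ = e^(-3x).
(μ y)' = 2e^(-3x) ⇒ μ y = -(2/3)e^(-3x) + C.
Divide by μ: y = -2/3 + Ce^(3x).


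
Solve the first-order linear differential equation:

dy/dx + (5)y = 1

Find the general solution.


P(x) = 5, Q(x) = 1; integrating factor μ = e^(5x).
(μ y)' = e^(5x) ⇒ μ y = (1/5)e^(5x) + C.
Divide by μ: y = 1/5 + Ce^(-5x).


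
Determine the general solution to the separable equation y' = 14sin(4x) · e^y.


Separate: e^(-y) dy = 14sin(4x) dx.
Integrate: -e^(-y) = -(7/2)cos(4x) + C₀.
Rearrange: e^(-y) = (7/2)cos(4x) + C.


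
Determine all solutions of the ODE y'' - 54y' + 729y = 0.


Characteristic equation: r² - 54r + 729 = 0, i.e. (r - 27)² = 0.
Repeated root r = 27; include an x factor for the second linearly independent solution.
General solution: y = (C₁ + C₂x)e^(27x).


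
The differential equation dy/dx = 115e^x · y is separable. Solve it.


Separate variables: dy/y = 115e^x dx.
Integrate: ln|y| = 115e^x + C₀.
Exponentiate: y = Ce^(115e^x).


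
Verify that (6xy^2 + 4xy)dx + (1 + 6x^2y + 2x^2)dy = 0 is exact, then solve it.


Check exactness: ∂M/∂y = 12xy + 4x and ∂N/∂x = 12xy + 4x; equal, so the equation is exact.
Integrate M with respect to x (treating y as constant): ∫M dx = 3x^2y^2 + 2x^2y + h(y).
Differentiate w.r.t. y and set equal to N: the x-dependent terms already match, leaving h'(y) = 1. Integrate: h(y) = y.
So F(x,y) = y + 3x^2y^2 + 2x^2y.
General solution: y + 3x^2y^2 + 2x^2y = C.


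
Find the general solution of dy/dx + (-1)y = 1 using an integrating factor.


P(x) = -1 ⇒ μ = e^(-x).
(μ y)' = e^(-x) ⇒ μ y = -e^(-x) + C.
Divide by μ: y = -1 + Ce^(x).


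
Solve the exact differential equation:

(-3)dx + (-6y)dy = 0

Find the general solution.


Check exactness: ∂M/∂y = 0 and ∂N/∂x = 0; equal, so the equation is exact.
Integrate M with respect to x (treating y as constant): ∫M dx = -3x + h(y).
Differentiate w.r.t. y and set equal to N: the x-dependent terms already match, leaving h'(y) = -6y. Integrate: h(y) = -3y^2.
So F(x,y) = -3y^2 - 3x.
General solution: -3y^2 - 3x = C.


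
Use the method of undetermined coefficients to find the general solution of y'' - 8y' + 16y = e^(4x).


Characteristic polynomial (r - 4)² = 0; repeated root r = 4.
y_h = (C₁ + C₂x)e^(4x). Forcing matches the repeated root (resonance), so try y_p = Ax² e^(4x).
Substitute and solve for A: 2A = 1, so A = 1/2.
General solution: y = (C₁ + C₂x + (1/2)x²)e^(4x).


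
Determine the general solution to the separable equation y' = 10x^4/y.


Separate variables: y dy = 10x^4 dx.
Integrate both sides: y²/2 = 2x^5 + C₀.
Multiply by 2: y² = 4x^5 + C.


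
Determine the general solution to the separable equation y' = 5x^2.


Integrate both sides with respect to x: y = ∫ 5x^2 dx = (5/3)x^3 + C.


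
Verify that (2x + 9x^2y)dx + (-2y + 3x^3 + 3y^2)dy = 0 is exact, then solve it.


Check exactness: ∂M/∂y = 9x^2 and ∂N/∂x = 9x^2; equal, so the equation is exact.
Integrate M with respect to x (treating y as constant): ∫M dx = x^2 + 3x^3y + h(y).
Differentiate w.r.t. y and set equal to N: the x-dependent terms already match, leaving h'(y) = -2y + 3y^2. Integrate: h(y) = -y^2 + y^3.
So F(x,y) = x^2 - y^2 + 3x^3y + y^3.
General solution: x^2 - y^2 + 3x^3y + y^3 = C.


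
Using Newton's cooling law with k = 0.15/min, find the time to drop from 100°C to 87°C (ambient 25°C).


From T(t) = T_a + (T₀ - T_a)e^(-kt), set T(t) = 87:
(87 - 25) / (100 - 25) = e^(-0.15t), so t = -ln(0.827)/0.15 ≈ 1.3 minutes.


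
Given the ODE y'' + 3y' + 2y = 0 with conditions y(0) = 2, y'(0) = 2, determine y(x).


Characteristic roots of r² + 3r + 2 = 0 are -2, -1.
General solution y = c₁ e^(-2x) + c₂ e^(-x).
Apply y(0) = 2: c₁ + c₂ = 2. Apply y'(0) = 2: -2 c₁ - 1 c₂ = 2.
Solve: c₁ = -4, c₂ = 6.
Particular solution: y = -4e^(-2x) + 6e^(-x).


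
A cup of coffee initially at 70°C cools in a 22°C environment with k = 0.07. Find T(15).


Newton's law: dT/dt = -k(T - T_a) has solution T(t) = T_a + (T₀ - T_a)e^(-kt).
Plug in T_a = 22, T₀ = 70, k = 0.07, t = 15: T(15) = 22 + (48)e^(-1.05) ≈ 38.8°C.


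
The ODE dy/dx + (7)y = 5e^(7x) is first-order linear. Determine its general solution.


P(x) = 7 ⇒ μ = e^(7x).
(μ y)' = 5e^(14x) ⇒ μ y = (5/14)e^(14x) + C.
Divide by μ: y = (5/14)e^(7x) + Ce^(-7x).


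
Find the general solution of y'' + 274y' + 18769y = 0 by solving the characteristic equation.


Characteristic equation: r² + 274r + 18769 = 0, i.e. (r + 137)² = 0.
Repeated root r = -137; include an x factor for the second linearly independent solution.
General solution: y = (C₁ + C₂x)e^(-137x).


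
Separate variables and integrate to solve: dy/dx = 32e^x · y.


Separate variables: dy/y = 32e^x dx.
Integrate: ln|y| = 32e^x + C₀.
Exponentiate: y = Ce^(32e^x).


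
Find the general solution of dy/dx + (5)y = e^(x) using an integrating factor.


P(x) = 5 ⇒ μ = e^(5x).
(μ y)' = e^(6x) ⇒ μ y = e^(6x)/6 + C.
Divide by μ: y = (1/6)e^(x) + Ce^(-5x).


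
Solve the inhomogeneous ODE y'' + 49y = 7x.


Homogeneous: r² + 49 = 0 ⇒ r = ±7i, y_h = C₁cos(7x) + C₂sin(7x).
Polynomial forcing; try y_p = Ax + B. Then y_p'' + 49 y_p = 49(Ax + B) = 7x, so B = 0 and A = 1/7.
General solution: y = C₁cos(7x) + C₂sin(7x) + (1/7)x.


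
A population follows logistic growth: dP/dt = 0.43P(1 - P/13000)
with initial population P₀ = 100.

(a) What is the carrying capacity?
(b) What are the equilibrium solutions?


Logistic ODE dP/dt = 0.43P(1 - P/13000) has equilibria where dP/dt = 0, i.e. P = 0 or P = 13000.
The coefficient (1 - P/K) = 0 when P = K, identifying K = 13000 as the carrying capacity.
(a) K = 13000; (b) equilibria P = 0 and P = 13000.


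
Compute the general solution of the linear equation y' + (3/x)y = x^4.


P(x) = 3/x ⇒ μ = x^3.
(x^3 y)' = x^7 ⇒ x^3 y = x^8/(8) + C.
Solve for y: y = (1/8)x^5 + C/x^3.


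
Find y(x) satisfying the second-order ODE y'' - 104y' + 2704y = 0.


Characteristic equation: r² - 104r + 2704 = 0, i.e. (r - 52)² = 0.
Repeated root r = 52; include an x factor for the second linearly independent solution.
General solution: y = (C₁ + C₂x)e^(52x).


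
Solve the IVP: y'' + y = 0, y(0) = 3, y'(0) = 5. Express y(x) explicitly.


Characteristic roots of r² + 1 = 0 are ±1i, so y = C₁cos(x) + C₂sin(x).
Apply y(0) = 3: C₁ = 3. Differentiate and apply y'(0) = 5: 1·C₂ = 5, so C₂ = 5.
Particular solution: y = 3cos(x) + 5sin(x).


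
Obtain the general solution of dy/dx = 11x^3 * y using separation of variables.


Separate variables: dy/y = 11x^3 dx.
Integrate: ln|y| = (11/4)x^4 + C₀.
Exponentiate: y = Ce^((11/4)x^4).


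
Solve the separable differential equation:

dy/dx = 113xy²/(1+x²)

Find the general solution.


Separate: dy/y² = 113x/(1+x²) dx.
Integrate LHS: ∫ dy/y² = -1/y.
Integrate RHS via u = 1+x²: (113/2)ln(1+x²) + C.
Result: -1/y = (113/2)ln(1+x²) + C.


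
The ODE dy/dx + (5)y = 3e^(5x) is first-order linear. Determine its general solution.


P(x) = 5 ⇒ μ = e^(5x).
(μ y)' = 3e^(10x) ⇒ μ y = (3/10)e^(10x) + C.
Divide by μ: y = (3/10)e^(5x) + Ce^(-5x).


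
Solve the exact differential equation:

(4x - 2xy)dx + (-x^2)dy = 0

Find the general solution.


Check exactness: ∂M/∂y = -2x and ∂N/∂x = -2x; equal, so the equation is exact.
Integrate M with respect to x (treating y as constant): ∫M dx = 2x^2 - x^2y + h(y).
Differentiate w.r.t. y and set equal to N: all terms match, so h'(y) = 0 and h is a constant absorbed into C.
General solution: 2x^2 - x^2y = C.


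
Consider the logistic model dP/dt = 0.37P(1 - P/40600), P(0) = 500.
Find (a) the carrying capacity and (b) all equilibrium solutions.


Logistic ODE dP/dt = 0.37P(1 - P/40600) has equilibria where dP/dt = 0, i.e. P = 0 or P = 40600.
The coefficient (1 - P/K) = 0 when P = K, identifying K = 40600 as the carrying capacity.
(a) K = 40600; (b) equilibria P = 0 and P = 40600.


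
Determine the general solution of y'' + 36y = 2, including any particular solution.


Homogeneous part: r² + 36 = 0 ⇒ r = ±6i, so y_h = C₁cos(6x) + C₂sin(6x).
Try constant y_p = A; plug in: 36A = 2 ⇒ A = 1/18.
General solution: y = C₁cos(6x) + C₂sin(6x) + 1/18.


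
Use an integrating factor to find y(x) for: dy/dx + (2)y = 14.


P(x) = 2, Q(x) = 14; integrating factor μ = e^(2x).
(μ y)' = 14e^(2x) ⇒ μ y = 7e^(2x) + C.
Divide by μ: y = 7 + Ce^(-2x).


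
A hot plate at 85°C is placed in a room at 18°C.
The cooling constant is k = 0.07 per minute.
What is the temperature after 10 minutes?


Newton's law: dT/dt = -k(T - T_a) has solution T(t) = T_a + (T₀ - T_a)e^(-kt).
Plug in T_a = 18, T₀ = 85, k = 0.07, t = 10: T(10) = 18 + (67)e^(-0.70) ≈ 51.3°C.


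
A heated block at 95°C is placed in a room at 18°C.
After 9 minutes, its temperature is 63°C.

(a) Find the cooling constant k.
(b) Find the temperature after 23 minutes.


Newton's law: T(t) = T_a + (T₀ - T_a)e^(-kt).
(a) Use T(9) = 63: (63 - 18)/(95 - 18) = e^(-k·9), so k = -ln(0.584)/9 ≈ 0.0597.
(b) Apply k to t = 23: T(23) = 18 + (77)e^(-1.373) ≈ 37.5°C.


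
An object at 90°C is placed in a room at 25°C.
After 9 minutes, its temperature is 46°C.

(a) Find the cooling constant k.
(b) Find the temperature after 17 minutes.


Newton's law: T(t) = T_a + (T₀ - T_a)e^(-kt).
(a) Use T(9) = 46: (46 - 25)/(90 - 25) = e^(-k·9), so k = -ln(0.323)/9 ≈ 0.1255.
(b) Apply k to t = 17: T(17) = 25 + (65)e^(-2.134) ≈ 32.7°C.


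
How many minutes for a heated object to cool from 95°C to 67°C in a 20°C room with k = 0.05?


From T(t) = T_a + (T₀ - T_a)e^(-kt), set T(t) = 67:
(67 - 20) / (95 - 20) = e^(-0.05t), so t = -ln(0.627)/0.05 ≈ 9.3 minutes.


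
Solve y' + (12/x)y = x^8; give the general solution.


P(x) = 12/x ⇒ μ = x^12.
(x^12 y)' = x^20 ⇒ x^12 y = x^21/(21) + C.
Solve for y: y = (1/21)x^9 + C/x^12.


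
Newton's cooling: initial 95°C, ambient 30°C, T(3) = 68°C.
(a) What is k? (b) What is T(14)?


Newton's law: T(t) = T_a + (T₀ - T_a)e^(-kt).
(a) Use T(3) = 68: (68 - 30)/(95 - 30) = e^(-k·3), so k = -ln(0.585)/3 ≈ 0.1789.
(b) Apply k to t = 14: T(14) = 30 + (65)e^(-2.505) ≈ 35.3°C.


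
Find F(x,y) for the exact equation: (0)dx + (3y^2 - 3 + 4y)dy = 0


Check exactness: ∂M/∂y = 0 and ∂N/∂x = 0; equal, so the equation is exact.
Integrate M with respect to x (treating y as constant): ∫M dx = 0 + h(y).
Differentiate w.r.t. y and set equal to N: the x-dependent terms already match, leaving h'(y) = 3y^2 - 3 + 4y. Integrate: h(y) = y^3 - 3y + 2y^2.
So F(x,y) = y^3 - 3y + 2y^2.
General solution: y^3 - 3y + 2y^2 = C.


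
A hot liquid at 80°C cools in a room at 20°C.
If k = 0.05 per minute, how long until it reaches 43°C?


From T(t) = T_a + (T₀ - T_a)e^(-kt), set T(t) = 43:
(43 - 20) / (80 - 20) = e^(-0.05t), so t = -ln(0.383)/0.05 ≈ 19.2 minutes.


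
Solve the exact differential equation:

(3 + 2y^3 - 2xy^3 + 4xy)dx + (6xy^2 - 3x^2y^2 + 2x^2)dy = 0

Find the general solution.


Check exactness: ∂M/∂y = 6y^2 - 6xy^2 + 4x and ∂N/∂x = 6y^2 - 6xy^2 + 4x; equal, so the equation is exact.
Integrate M with respect to x (treating y as constant): ∫M dx = 3x + 2xy^3 - x^2y^3 + 2x^2y + h(y).
Differentiate w.r.t. y and set equal to N: all terms match, so h'(y) = 0 and h is a constant absorbed into C.
General solution: 3x + 2xy^3 - x^2y^3 + 2x^2y = C.


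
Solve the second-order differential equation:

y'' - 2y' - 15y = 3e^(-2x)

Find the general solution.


Characteristic roots of r² - 2r - 15 = 0 are -3, 5.
y_h = C₁e^(-3x) + C₂e^(5x).
Forcing exponent -2 is not a characteristic root; try y_p = Ae^(-2x).
Substitute: A·(4 + (-2)·-2 + (-15)) = A·-7 = 3, so A = -3/7.
General solution: y = C₁e^(-3x) + C₂e^(5x) - (3/7)e^(-2x).


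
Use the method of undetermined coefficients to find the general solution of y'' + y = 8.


Homogeneous part: r² + 1 = 0 ⇒ r = ±1i, so y_h = C₁cos(x) + C₂sin(x).
Try constant y_p = A; plug in: 1A = 8 ⇒ A = 8.
General solution: y = C₁cos(x) + C₂sin(x) + 8.


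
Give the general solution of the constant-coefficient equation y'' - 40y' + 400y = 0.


Characteristic equation: r² - 40r + 400 = 0, i.e. (r - 20)² = 0.
Repeated root r = 20; include an x factor for the second linearly independent solution.
General solution: y = (C₁ + C₂x)e^(20x).


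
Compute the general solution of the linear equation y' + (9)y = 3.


P(x) = 9, Q(x) = 3; integrating factor μ = e^(9x).
(μ y)' = 3e^(9x) ⇒ μ y = (1/3)e^(9x) + C.
Divide by μ: y = 1/3 + Ce^(-9x).


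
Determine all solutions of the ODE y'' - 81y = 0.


Characteristic equation: r² - 81 = 0.
Factor: (r + 9)(r - 9) = 0 ⇒ r = -9, 9 (distinct real).
General solution: y = C₁e^(-9x) + C₂e^(9x).


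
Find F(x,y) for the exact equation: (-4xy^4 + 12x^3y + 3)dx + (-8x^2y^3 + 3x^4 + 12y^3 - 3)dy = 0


Check exactness: ∂M/∂y = -16xy^3 + 12x^3 and ∂N/∂x = -16xy^3 + 12x^3; equal, so the equation is exact.
Integrate M with respect to x (treating y as constant): ∫M dx = -2x^2y^4 + 3x^4y + 3x + h(y).
Differentiate w.r.t. y and set equal to N: the x-dependent terms already match, leaving h'(y) = 12y^3 - 3. Integrate: h(y) = 3y^4 - 3y.
So F(x,y) = -2x^2y^4 + 3x^4y + 3x + 3y^4 - 3y.
General solution: -2x^2y^4 + 3x^4y + 3x + 3y^4 - 3y = C.


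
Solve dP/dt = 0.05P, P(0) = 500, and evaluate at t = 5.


The ODE dP/dt = 0.05P has solution P(t) = P(0)e^(0.05t).
Substitute P(0) = 500 and t = 5: P(5) = 500 e^(0.25) ≈ 642.


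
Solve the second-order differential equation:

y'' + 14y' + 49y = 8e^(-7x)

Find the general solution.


Characteristic polynomial (r + 7)² = 0; repeated root r = -7.
y_h = (C₁ + C₂x)e^(-7x). Forcing matches the repeated root (resonance), so try y_p = Ax² e^(-7x).
Substitute and solve for A: 2A = 8, so A = 4.
General solution: y = (C₁ + C₂x + 4x²)e^(-7x).


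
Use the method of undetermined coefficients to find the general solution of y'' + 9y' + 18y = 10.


Characteristic roots of r² + 9r + 18 = 0 are -3, -6.
y_h = C₁e^(-3x) + C₂e^(-6x).
Constant forcing; try y_p = A. Then 18A = 10 ⇒ A = 5/9.
General solution: y = C₁e^(-3x) + C₂e^(-6x) + 5/9.


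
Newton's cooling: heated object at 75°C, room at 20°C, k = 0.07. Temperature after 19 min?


Newton's law: dT/dt = -k(T - T_a) has solution T(t) = T_a + (T₀ - T_a)e^(-kt).
Plug in T_a = 20, T₀ = 75, k = 0.07, t = 19: T(19) = 20 + (55)e^(-1.33) ≈ 34.5°C.


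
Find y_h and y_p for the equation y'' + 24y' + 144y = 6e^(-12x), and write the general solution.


Characteristic polynomial (r + 12)² = 0; repeated root r = -12.
y_h = (C₁ + C₂x)e^(-12x). Forcing matches the repeated root (resonance), so try y_p = Ax² e^(-12x).
Substitute and solve for A: 2A = 6, so A = 3.
General solution: y = (C₁ + C₂x + 3x²)e^(-12x).


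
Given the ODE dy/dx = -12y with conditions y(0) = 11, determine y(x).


General solution of y' = -12y is y = Ce^(-12x).
Apply y(0) = 11: C = 11.
Particular solution: y = 11e^(-12x).


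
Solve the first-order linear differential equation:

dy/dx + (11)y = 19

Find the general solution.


P(x) = 11, Q(x) = 19; integrating factor μ = e^(11x).
(μ y)' = 19e^(11x) ⇒ μ y = (19/11)e^(11x) + C.
Divide by μ: y = 19/11 + Ce^(-11x).


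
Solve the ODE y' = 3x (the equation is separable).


Integrate both sides with respect to x: y = ∫ 3x dx = (3/2)x^2 + C.


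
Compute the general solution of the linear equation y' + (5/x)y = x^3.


P(x) = 5/x ⇒ μ = x^5.
(x^5 y)' = x^8 ⇒ x^5 y = x^9/(9) + C.
Solve for y: y = (1/9)x^4 + C/x^5.


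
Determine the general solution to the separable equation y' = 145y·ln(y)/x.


Separate: dy/[y ln(y)] = 145 dx/x.
Substitute u = ln(y): du/u = 145 dx/x.
Integrate: ln|ln(y)| = 145ln|x| + C₀, hence ln(y) = C·x^145.


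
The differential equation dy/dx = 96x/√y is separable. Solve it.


Separate: √y dy = 96x dx.
Integrate: (2/3)y^(3/2) = 48x² + C.


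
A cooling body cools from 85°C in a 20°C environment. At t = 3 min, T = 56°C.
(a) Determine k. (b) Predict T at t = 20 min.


Newton's law: T(t) = T_a + (T₀ - T_a)e^(-kt).
(a) Use T(3) = 56: (56 - 20)/(85 - 20) = e^(-k·3), so k = -ln(0.554)/3 ≈ 0.1970.
(b) Apply k to t = 20: T(20) = 20 + (65)e^(-3.939) ≈ 21.3°C.


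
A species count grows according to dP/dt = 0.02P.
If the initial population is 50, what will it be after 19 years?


The ODE dP/dt = 0.02P has solution P(t) = P(0)e^(0.02t).
Substitute P(0) = 50 and t = 19: P(19) = 50 e^(0.38) ≈ 73.


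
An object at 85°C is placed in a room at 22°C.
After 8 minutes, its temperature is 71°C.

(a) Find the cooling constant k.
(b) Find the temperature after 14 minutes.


Newton's law: T(t) = T_a + (T₀ - T_a)e^(-kt).
(a) Use T(8) = 71: (71 - 22)/(85 - 22) = e^(-k·8), so k = -ln(0.778)/8 ≈ 0.0314.
(b) Apply k to t = 14: T(14) = 22 + (63)e^(-0.440) ≈ 62.6°C.


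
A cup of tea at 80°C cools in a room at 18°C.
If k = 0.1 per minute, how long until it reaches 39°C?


From T(t) = T_a + (T₀ - T_a)e^(-kt), set T(t) = 39:
(39 - 18) / (80 - 18) = e^(-0.1t), so t = -ln(0.339)/0.1 ≈ 10.8 minutes.


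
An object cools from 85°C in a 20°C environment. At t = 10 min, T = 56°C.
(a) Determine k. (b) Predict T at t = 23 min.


Newton's law: T(t) = T_a + (T₀ - T_a)e^(-kt).
(a) Use T(10) = 56: (56 - 20)/(85 - 20) = e^(-k·10), so k = -ln(0.554)/10 ≈ 0.0591.
(b) Apply k to t = 23: T(23) = 20 + (65)e^(-1.359) ≈ 36.7°C.


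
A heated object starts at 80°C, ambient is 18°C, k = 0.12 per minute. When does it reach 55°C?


From T(t) = T_a + (T₀ - T_a)e^(-kt), set T(t) = 55:
(55 - 18) / (80 - 18) = e^(-0.12t), so t = -ln(0.597)/0.12 ≈ 4.3 minutes.


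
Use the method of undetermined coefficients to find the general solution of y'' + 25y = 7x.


Homogeneous: r² + 25 = 0 ⇒ r = ±5i, y_h = C₁cos(5x) + C₂sin(5x).
Polynomial forcing; try y_p = Ax + B. Then y_p'' + 25 y_p = 25(Ax + B) = 7x, so B = 0 and A = 7/25.
General solution: y = C₁cos(5x) + C₂sin(5x) + (7/25)x.


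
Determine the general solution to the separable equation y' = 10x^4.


Integrate both sides with respect to x: y = ∫ 10x^4 dx = 2x^5 + C.


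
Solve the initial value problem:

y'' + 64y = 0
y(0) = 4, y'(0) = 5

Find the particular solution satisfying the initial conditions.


Characteristic roots of r² + 64 = 0 are ±8i, so y = C₁cos(8x) + C₂sin(8x).
Apply y(0) = 4: C₁ = 4. Differentiate and apply y'(0) = 5: 8·C₂ = 5, so C₂ = 5/8.
Particular solution: y = 4cos(8x) + (5/8)sin(8x).


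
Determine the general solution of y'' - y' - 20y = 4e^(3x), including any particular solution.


Characteristic roots of r² - r - 20 = 0 are -4, 5.
y_h = C₁e^(-4x) + C₂e^(5x).
Forcing exponent 3 is not a characteristic root; try y_p = Ae^(3x).
Substitute: A·(9 + (-1)·3 + (-20)) = A·-14 = 4, so A = -2/7.
General solution: y = C₁e^(-4x) + C₂e^(5x) - (2/7)e^(3x).


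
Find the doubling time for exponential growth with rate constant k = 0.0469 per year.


Exponential growth: P(t) = P₀ e^(0.0469t). Set P(t)/P₀ = 2: e^(0.0469t) = 2.
Solve: t = ln(2)/0.0469 ≈ 14.78 years.


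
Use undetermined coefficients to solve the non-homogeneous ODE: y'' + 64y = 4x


Homogeneous: r² + 64 = 0 ⇒ r = ±8i, y_h = C₁cos(8x) + C₂sin(8x).
Polynomial forcing; try y_p = Ax + B. Then y_p'' + 64 y_p = 64(Ax + B) = 4x, so B = 0 and A = 1/16.
General solution: y = C₁cos(8x) + C₂sin(8x) + (1/16)x.


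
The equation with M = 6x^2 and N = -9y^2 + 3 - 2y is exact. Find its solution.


Check exactness: ∂M/∂y = 0 and ∂N/∂x = 0; equal, so the equation is exact.
Integrate M with respect to x (treating y as constant): ∫M dx = 2x^3 + h(y).
Differentiate w.r.t. y and set equal to N: the x-dependent terms already match, leaving h'(y) = -9y^2 + 3 - 2y. Integrate: h(y) = -3y^3 + 3y - y^2.
So F(x,y) = -3y^3 + 3y - y^2 + 2x^3.
General solution: -3y^3 + 3y - y^2 + 2x^3 = C.


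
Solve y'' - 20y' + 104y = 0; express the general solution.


Characteristic equation: r² - 20r + 104 = 0.
Discriminant is negative; roots r = 10 ± 2i (complex conjugate pair).
General solution uses e^(α x)(C₁ cos(β x) + C₂ sin(β x)): y = e^(10x)(C₁cos(2x) + C₂sin(2x)).


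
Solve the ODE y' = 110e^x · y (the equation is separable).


Separate variables: dy/y = 110e^x dx.
Integrate: ln|y| = 110e^x + C₀.
Exponentiate: y = Ce^(110e^x).


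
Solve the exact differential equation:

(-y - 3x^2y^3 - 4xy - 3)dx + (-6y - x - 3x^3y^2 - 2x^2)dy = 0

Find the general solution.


Check exactness: ∂M/∂y = -1 - 9x^2y^2 - 4x and ∂N/∂x = -1 - 9x^2y^2 - 4x; equal, so the equation is exact.
Integrate M with respect to x (treating y as constant): ∫M dx = -xy - x^3y^3 - 2x^2y - 3x + h(y).
Differentiate w.r.t. y and set equal to N: the x-dependent terms already match, leaving h'(y) = -6y. Integrate: h(y) = -3y^2.
So F(x,y) = -3y^2 - xy - x^3y^3 - 2x^2y - 3x.
General solution: -3y^2 - xy - x^3y^3 - 2x^2y - 3x = C.


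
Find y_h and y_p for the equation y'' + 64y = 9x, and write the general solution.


Homogeneous: r² + 64 = 0 ⇒ r = ±8i, y_h = C₁cos(8x) + C₂sin(8x).
Polynomial forcing; try y_p = Ax + B. Then y_p'' + 64 y_p = 64(Ax + B) = 9x, so B = 0 and A = 9/64.
General solution: y = C₁cos(8x) + C₂sin(8x) + (9/64)x.


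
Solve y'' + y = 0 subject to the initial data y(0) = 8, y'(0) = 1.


Characteristic roots of r² + 1 = 0 are ±1i, so y = C₁cos(x) + C₂sin(x).
Apply y(0) = 8: C₁ = 8. Differentiate and apply y'(0) = 1: 1·C₂ = 1, so C₂ = 1.
Particular solution: y = 8cos(x) + sin(x).


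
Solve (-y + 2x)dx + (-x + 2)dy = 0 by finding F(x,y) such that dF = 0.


Check exactness: ∂M/∂y = -1 and ∂N/∂x = -1; equal, so the equation is exact.
Integrate M with respect to x (treating y as constant): ∫M dx = -xy + x^2 + h(y).
Differentiate w.r.t. y and set equal to N: the x-dependent terms already match, leaving h'(y) = 2. Integrate: h(y) = 2y.
So F(x,y) = -xy + x^2 + 2y.
General solution: -xy + x^2 + 2y = C.


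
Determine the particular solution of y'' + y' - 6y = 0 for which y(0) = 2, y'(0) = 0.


Characteristic roots of r² + r - 6 = 0 are -3, 2.
General solution y = c₁ e^(-3x) + c₂ e^(2x).
Apply y(0) = 2: c₁ + c₂ = 2. Apply y'(0) = 0: -3 c₁ + 2 c₂ = 0.
Solve: c₁ = 4/5, c₂ = 6/5.
Particular solution: y = (4/5)e^(-3x) + (6/5)e^(2x).


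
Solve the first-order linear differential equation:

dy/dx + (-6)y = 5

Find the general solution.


P(x) = -6 ⇒ μ = e^(-6x).
(μ y)' = 5e^(-6x) ⇒ μ y = -(5/6)e^(-6x) + C.
Divide by μ: y = -5/6 + Ce^(6x).


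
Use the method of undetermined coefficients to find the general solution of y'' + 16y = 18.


Homogeneous part: r² + 16 = 0 ⇒ r = ±4i, so y_h = C₁cos(4x) + C₂sin(4x).
Try constant y_p = A; plug in: 16A = 18 ⇒ A = 9/8.
General solution: y = C₁cos(4x) + C₂sin(4x) + 9/8.


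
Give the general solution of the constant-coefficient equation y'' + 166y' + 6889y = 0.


Characteristic equation: r² + 166r + 6889 = 0, i.e. (r + 83)² = 0.
Repeated root r = -83; include an x factor for the second linearly independent solution.
General solution: y = (C₁ + C₂x)e^(-83x).


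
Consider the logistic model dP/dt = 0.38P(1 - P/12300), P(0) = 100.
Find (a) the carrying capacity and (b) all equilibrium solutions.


Logistic ODE dP/dt = 0.38P(1 - P/12300) has equilibria where dP/dt = 0, i.e. P = 0 or P = 12300.
The coefficient (1 - P/K) = 0 when P = K, identifying K = 12300 as the carrying capacity.
(a) K = 12300; (b) equilibria P = 0 and P = 12300.


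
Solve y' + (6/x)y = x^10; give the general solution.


P(x) = 6/x ⇒ μ = x^6.
(x^6 y)' = x^6·x^10 = x^16.
Integrate: x^6 y = x^17/(17) + C.
Solve for y: y = (1/17)x^11 + C/x^6.


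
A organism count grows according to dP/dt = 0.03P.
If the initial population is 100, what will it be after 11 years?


The ODE dP/dt = 0.03P has solution P(t) = P(0)e^(0.03t).
Substitute P(0) = 100 and t = 11: P(11) = 100 e^(0.33) ≈ 139.


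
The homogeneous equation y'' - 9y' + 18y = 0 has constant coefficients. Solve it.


Characteristic equation: r² - 9r + 18 = 0.
Factor: (r - 6)(r - 3) = 0 ⇒ r = 6, 3 (distinct real).
General solution: y = C₁e^(6x) + C₂e^(3x).


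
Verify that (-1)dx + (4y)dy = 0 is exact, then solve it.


Check exactness: ∂M/∂y = 0 and ∂N/∂x = 0; equal, so the equation is exact.
Integrate M with respect to x (treating y as constant): ∫M dx = -x + h(y).
Differentiate w.r.t. y and set equal to N: the x-dependent terms already match, leaving h'(y) = 4y. Integrate: h(y) = 2y^2.
So F(x,y) = -x + 2y^2.
General solution: -x + 2y^2 = C.


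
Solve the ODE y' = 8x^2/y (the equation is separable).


Separate variables: y dy = 8x^2 dx.
Integrate both sides: y²/2 = (8/3)x^3 + C₀.
Multiply by 2: y² = (16/3)x^3 + C.


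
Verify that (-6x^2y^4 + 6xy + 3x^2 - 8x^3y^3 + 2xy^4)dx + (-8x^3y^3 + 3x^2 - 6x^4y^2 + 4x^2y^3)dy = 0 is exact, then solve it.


Check exactness: ∂M/∂y = -24x^2y^3 + 6x - 24x^3y^2 + 8xy^3 and ∂N/∂x = -24x^2y^3 + 6x - 24x^3y^2 + 8xy^3; equal, so the equation is exact.
Integrate M with respect to x (treating y as constant): ∫M dx = -2x^3y^4 + 3x^2y + x^3 - 2x^4y^3 + x^2y^4 + h(y).
Differentiate w.r.t. y and set equal to N: all terms match, so h'(y) = 0 and h is a constant absorbed into C.
General solution: -2x^3y^4 + 3x^2y + x^3 - 2x^4y^3 + x^2y^4 = C.


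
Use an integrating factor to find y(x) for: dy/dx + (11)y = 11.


P(x) = 11, Q(x) = 11; integrating factor μ = e^(11x).
(μ y)' = 11e^(11x) ⇒ μ y = e^(11x) + C.
Divide by μ: y = 1 + Ce^(-11x).


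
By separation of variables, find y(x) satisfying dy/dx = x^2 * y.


Separate variables: dy/y = x^2 dx.
Integrate: ln|y| = (1/3)x^3 + C₀.
Exponentiate: y = Ce^((1/3)x^3).


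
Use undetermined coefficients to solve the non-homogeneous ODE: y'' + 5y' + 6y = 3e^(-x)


Characteristic roots of r² + 5r + 6 = 0 are -2, -3.
y_h = C₁e^(-2x) + C₂e^(-3x).
Forcing exponent -1 is not a characteristic root; try y_p = Ae^(-x).
Substitute: A·(1 + (5)·-1 + (6)) = A·2 = 3, so A = 3/2.
General solution: y = C₁e^(-2x) + C₂e^(-3x) + (3/2)e^(-x).


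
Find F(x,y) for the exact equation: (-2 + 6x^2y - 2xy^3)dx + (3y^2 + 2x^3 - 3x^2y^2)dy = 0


Check exactness: ∂M/∂y = 6x^2 - 6xy^2 and ∂N/∂x = 6x^2 - 6xy^2; equal, so the equation is exact.
Integrate M with respect to x (treating y as constant): ∫M dx = -2x + 2x^3y - x^2y^3 + h(y).
Differentiate w.r.t. y and set equal to N: the x-dependent terms already match, leaving h'(y) = 3y^2. Integrate: h(y) = y^3.
So F(x,y) = -2x + y^3 + 2x^3y - x^2y^3.
General solution: -2x + y^3 + 2x^3y - x^2y^3 = C.


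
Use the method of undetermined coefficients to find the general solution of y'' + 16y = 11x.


Homogeneous: r² + 16 = 0 ⇒ r = ±4i, y_h = C₁cos(4x) + C₂sin(4x).
Polynomial forcing; try y_p = Ax + B. Then y_p'' + 16 y_p = 16(Ax + B) = 11x, so B = 0 and A = 11/16.
General solution: y = C₁cos(4x) + C₂sin(4x) + (11/16)x.


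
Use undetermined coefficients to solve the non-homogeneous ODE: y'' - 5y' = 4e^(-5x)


Characteristic roots of r² - 5r = 0 are 5, 0.
y_h = C₁e^(5x) + C₂.
Forcing exponent -5 is not a characteristic root; try y_p = Ae^(-5x).
Substitute: A·(25 + (-5)·-5 + (0)) = A·50 = 4, so A = 2/25.
General solution: y = C₁e^(5x) + C₂ + (2/25)e^(-5x).
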